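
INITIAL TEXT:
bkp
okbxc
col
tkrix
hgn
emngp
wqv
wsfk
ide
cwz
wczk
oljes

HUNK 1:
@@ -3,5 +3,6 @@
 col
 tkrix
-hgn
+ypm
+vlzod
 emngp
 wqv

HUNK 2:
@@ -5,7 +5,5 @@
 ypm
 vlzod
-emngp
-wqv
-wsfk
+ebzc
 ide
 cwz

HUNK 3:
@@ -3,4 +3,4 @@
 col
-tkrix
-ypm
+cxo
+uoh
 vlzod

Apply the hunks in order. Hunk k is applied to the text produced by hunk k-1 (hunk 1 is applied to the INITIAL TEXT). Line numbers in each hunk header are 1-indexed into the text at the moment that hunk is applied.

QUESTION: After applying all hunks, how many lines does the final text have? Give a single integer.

Answer: 11

Derivation:
Hunk 1: at line 3 remove [hgn] add [ypm,vlzod] -> 13 lines: bkp okbxc col tkrix ypm vlzod emngp wqv wsfk ide cwz wczk oljes
Hunk 2: at line 5 remove [emngp,wqv,wsfk] add [ebzc] -> 11 lines: bkp okbxc col tkrix ypm vlzod ebzc ide cwz wczk oljes
Hunk 3: at line 3 remove [tkrix,ypm] add [cxo,uoh] -> 11 lines: bkp okbxc col cxo uoh vlzod ebzc ide cwz wczk oljes
Final line count: 11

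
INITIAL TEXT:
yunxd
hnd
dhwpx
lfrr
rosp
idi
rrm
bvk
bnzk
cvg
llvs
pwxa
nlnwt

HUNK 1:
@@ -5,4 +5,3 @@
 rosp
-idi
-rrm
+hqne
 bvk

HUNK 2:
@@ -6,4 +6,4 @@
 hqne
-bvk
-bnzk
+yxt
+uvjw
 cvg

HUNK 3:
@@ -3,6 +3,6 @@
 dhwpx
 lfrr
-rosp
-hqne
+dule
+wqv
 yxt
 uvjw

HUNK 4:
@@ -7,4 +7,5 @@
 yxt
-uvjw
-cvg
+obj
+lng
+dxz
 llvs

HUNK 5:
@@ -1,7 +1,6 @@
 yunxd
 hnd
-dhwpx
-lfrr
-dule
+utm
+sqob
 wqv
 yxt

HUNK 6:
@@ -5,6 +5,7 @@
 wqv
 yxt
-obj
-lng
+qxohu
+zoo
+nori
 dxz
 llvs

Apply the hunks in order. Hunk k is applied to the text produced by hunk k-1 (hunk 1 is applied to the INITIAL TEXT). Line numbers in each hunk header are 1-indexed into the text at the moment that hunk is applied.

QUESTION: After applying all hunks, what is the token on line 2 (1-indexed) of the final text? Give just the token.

Hunk 1: at line 5 remove [idi,rrm] add [hqne] -> 12 lines: yunxd hnd dhwpx lfrr rosp hqne bvk bnzk cvg llvs pwxa nlnwt
Hunk 2: at line 6 remove [bvk,bnzk] add [yxt,uvjw] -> 12 lines: yunxd hnd dhwpx lfrr rosp hqne yxt uvjw cvg llvs pwxa nlnwt
Hunk 3: at line 3 remove [rosp,hqne] add [dule,wqv] -> 12 lines: yunxd hnd dhwpx lfrr dule wqv yxt uvjw cvg llvs pwxa nlnwt
Hunk 4: at line 7 remove [uvjw,cvg] add [obj,lng,dxz] -> 13 lines: yunxd hnd dhwpx lfrr dule wqv yxt obj lng dxz llvs pwxa nlnwt
Hunk 5: at line 1 remove [dhwpx,lfrr,dule] add [utm,sqob] -> 12 lines: yunxd hnd utm sqob wqv yxt obj lng dxz llvs pwxa nlnwt
Hunk 6: at line 5 remove [obj,lng] add [qxohu,zoo,nori] -> 13 lines: yunxd hnd utm sqob wqv yxt qxohu zoo nori dxz llvs pwxa nlnwt
Final line 2: hnd

Answer: hnd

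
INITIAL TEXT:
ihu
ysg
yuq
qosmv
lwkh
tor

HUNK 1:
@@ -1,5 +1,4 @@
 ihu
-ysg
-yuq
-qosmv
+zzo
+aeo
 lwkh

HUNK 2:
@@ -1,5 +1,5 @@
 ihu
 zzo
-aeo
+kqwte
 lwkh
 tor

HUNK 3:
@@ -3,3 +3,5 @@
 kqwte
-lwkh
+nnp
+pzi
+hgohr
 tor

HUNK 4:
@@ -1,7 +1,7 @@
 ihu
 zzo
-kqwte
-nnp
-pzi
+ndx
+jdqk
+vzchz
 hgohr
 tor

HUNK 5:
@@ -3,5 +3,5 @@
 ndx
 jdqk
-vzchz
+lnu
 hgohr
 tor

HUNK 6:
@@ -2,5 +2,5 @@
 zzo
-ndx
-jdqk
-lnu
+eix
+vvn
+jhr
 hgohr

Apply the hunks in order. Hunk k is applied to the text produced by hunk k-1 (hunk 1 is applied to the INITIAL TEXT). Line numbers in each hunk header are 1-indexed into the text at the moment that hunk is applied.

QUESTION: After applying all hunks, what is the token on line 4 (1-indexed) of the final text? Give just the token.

Answer: vvn

Derivation:
Hunk 1: at line 1 remove [ysg,yuq,qosmv] add [zzo,aeo] -> 5 lines: ihu zzo aeo lwkh tor
Hunk 2: at line 1 remove [aeo] add [kqwte] -> 5 lines: ihu zzo kqwte lwkh tor
Hunk 3: at line 3 remove [lwkh] add [nnp,pzi,hgohr] -> 7 lines: ihu zzo kqwte nnp pzi hgohr tor
Hunk 4: at line 1 remove [kqwte,nnp,pzi] add [ndx,jdqk,vzchz] -> 7 lines: ihu zzo ndx jdqk vzchz hgohr tor
Hunk 5: at line 3 remove [vzchz] add [lnu] -> 7 lines: ihu zzo ndx jdqk lnu hgohr tor
Hunk 6: at line 2 remove [ndx,jdqk,lnu] add [eix,vvn,jhr] -> 7 lines: ihu zzo eix vvn jhr hgohr tor
Final line 4: vvn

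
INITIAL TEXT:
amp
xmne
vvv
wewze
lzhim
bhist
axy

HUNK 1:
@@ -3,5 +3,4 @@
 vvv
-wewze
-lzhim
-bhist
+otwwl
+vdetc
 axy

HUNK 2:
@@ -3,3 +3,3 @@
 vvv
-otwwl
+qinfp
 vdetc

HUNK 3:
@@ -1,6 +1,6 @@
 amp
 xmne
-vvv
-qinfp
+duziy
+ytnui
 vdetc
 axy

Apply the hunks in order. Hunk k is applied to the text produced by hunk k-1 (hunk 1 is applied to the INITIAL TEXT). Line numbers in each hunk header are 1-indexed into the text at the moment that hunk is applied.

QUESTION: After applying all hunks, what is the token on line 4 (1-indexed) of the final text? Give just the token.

Answer: ytnui

Derivation:
Hunk 1: at line 3 remove [wewze,lzhim,bhist] add [otwwl,vdetc] -> 6 lines: amp xmne vvv otwwl vdetc axy
Hunk 2: at line 3 remove [otwwl] add [qinfp] -> 6 lines: amp xmne vvv qinfp vdetc axy
Hunk 3: at line 1 remove [vvv,qinfp] add [duziy,ytnui] -> 6 lines: amp xmne duziy ytnui vdetc axy
Final line 4: ytnui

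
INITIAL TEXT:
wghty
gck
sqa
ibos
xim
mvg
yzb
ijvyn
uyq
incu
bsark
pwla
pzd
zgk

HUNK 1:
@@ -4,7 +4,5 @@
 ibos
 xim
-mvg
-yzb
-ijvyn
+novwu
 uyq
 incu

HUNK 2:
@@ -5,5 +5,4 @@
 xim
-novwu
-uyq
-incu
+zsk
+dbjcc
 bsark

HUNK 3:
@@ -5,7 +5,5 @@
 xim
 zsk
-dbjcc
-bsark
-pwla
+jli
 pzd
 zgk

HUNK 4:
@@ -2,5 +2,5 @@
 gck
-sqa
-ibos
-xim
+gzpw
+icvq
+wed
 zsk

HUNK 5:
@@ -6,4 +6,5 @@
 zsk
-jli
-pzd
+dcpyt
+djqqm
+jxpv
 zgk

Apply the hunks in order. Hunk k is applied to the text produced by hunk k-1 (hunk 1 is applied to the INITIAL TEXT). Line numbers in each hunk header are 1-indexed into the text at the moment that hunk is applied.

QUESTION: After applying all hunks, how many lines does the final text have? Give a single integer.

Answer: 10

Derivation:
Hunk 1: at line 4 remove [mvg,yzb,ijvyn] add [novwu] -> 12 lines: wghty gck sqa ibos xim novwu uyq incu bsark pwla pzd zgk
Hunk 2: at line 5 remove [novwu,uyq,incu] add [zsk,dbjcc] -> 11 lines: wghty gck sqa ibos xim zsk dbjcc bsark pwla pzd zgk
Hunk 3: at line 5 remove [dbjcc,bsark,pwla] add [jli] -> 9 lines: wghty gck sqa ibos xim zsk jli pzd zgk
Hunk 4: at line 2 remove [sqa,ibos,xim] add [gzpw,icvq,wed] -> 9 lines: wghty gck gzpw icvq wed zsk jli pzd zgk
Hunk 5: at line 6 remove [jli,pzd] add [dcpyt,djqqm,jxpv] -> 10 lines: wghty gck gzpw icvq wed zsk dcpyt djqqm jxpv zgk
Final line count: 10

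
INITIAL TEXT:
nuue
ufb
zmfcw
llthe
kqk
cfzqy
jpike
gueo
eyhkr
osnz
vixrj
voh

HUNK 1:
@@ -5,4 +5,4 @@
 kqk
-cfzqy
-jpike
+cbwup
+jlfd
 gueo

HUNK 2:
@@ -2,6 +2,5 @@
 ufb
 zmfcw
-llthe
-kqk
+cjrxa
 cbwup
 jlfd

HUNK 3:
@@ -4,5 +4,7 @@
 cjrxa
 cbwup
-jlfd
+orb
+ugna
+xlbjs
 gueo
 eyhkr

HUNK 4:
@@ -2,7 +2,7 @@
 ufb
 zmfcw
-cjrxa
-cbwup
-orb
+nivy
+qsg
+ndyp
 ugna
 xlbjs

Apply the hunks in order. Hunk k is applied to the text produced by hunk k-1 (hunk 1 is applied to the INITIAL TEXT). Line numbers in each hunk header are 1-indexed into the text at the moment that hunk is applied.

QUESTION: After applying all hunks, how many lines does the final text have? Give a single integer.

Answer: 13

Derivation:
Hunk 1: at line 5 remove [cfzqy,jpike] add [cbwup,jlfd] -> 12 lines: nuue ufb zmfcw llthe kqk cbwup jlfd gueo eyhkr osnz vixrj voh
Hunk 2: at line 2 remove [llthe,kqk] add [cjrxa] -> 11 lines: nuue ufb zmfcw cjrxa cbwup jlfd gueo eyhkr osnz vixrj voh
Hunk 3: at line 4 remove [jlfd] add [orb,ugna,xlbjs] -> 13 lines: nuue ufb zmfcw cjrxa cbwup orb ugna xlbjs gueo eyhkr osnz vixrj voh
Hunk 4: at line 2 remove [cjrxa,cbwup,orb] add [nivy,qsg,ndyp] -> 13 lines: nuue ufb zmfcw nivy qsg ndyp ugna xlbjs gueo eyhkr osnz vixrj voh
Final line count: 13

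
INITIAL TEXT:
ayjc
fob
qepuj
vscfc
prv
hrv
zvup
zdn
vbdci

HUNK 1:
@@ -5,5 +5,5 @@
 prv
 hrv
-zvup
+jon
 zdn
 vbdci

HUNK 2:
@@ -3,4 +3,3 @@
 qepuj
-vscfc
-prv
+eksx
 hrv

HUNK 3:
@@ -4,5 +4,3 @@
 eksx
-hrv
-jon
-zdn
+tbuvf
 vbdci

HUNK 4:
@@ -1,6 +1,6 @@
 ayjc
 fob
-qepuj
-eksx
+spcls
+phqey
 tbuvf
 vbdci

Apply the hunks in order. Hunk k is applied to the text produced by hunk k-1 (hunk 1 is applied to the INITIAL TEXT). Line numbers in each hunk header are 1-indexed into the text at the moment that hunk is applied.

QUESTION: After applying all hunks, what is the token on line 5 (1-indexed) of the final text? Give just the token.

Answer: tbuvf

Derivation:
Hunk 1: at line 5 remove [zvup] add [jon] -> 9 lines: ayjc fob qepuj vscfc prv hrv jon zdn vbdci
Hunk 2: at line 3 remove [vscfc,prv] add [eksx] -> 8 lines: ayjc fob qepuj eksx hrv jon zdn vbdci
Hunk 3: at line 4 remove [hrv,jon,zdn] add [tbuvf] -> 6 lines: ayjc fob qepuj eksx tbuvf vbdci
Hunk 4: at line 1 remove [qepuj,eksx] add [spcls,phqey] -> 6 lines: ayjc fob spcls phqey tbuvf vbdci
Final line 5: tbuvf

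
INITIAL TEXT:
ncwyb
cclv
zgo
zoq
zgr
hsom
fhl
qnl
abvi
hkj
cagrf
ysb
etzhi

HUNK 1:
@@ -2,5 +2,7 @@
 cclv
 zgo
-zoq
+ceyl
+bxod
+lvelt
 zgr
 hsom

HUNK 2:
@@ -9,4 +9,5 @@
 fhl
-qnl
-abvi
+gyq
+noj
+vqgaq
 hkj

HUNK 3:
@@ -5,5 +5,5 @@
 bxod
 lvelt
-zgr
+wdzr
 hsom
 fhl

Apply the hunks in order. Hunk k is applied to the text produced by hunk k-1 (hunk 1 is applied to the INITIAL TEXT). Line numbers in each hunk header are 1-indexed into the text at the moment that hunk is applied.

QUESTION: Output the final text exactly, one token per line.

Hunk 1: at line 2 remove [zoq] add [ceyl,bxod,lvelt] -> 15 lines: ncwyb cclv zgo ceyl bxod lvelt zgr hsom fhl qnl abvi hkj cagrf ysb etzhi
Hunk 2: at line 9 remove [qnl,abvi] add [gyq,noj,vqgaq] -> 16 lines: ncwyb cclv zgo ceyl bxod lvelt zgr hsom fhl gyq noj vqgaq hkj cagrf ysb etzhi
Hunk 3: at line 5 remove [zgr] add [wdzr] -> 16 lines: ncwyb cclv zgo ceyl bxod lvelt wdzr hsom fhl gyq noj vqgaq hkj cagrf ysb etzhi

Answer: ncwyb
cclv
zgo
ceyl
bxod
lvelt
wdzr
hsom
fhl
gyq
noj
vqgaq
hkj
cagrf
ysb
etzhi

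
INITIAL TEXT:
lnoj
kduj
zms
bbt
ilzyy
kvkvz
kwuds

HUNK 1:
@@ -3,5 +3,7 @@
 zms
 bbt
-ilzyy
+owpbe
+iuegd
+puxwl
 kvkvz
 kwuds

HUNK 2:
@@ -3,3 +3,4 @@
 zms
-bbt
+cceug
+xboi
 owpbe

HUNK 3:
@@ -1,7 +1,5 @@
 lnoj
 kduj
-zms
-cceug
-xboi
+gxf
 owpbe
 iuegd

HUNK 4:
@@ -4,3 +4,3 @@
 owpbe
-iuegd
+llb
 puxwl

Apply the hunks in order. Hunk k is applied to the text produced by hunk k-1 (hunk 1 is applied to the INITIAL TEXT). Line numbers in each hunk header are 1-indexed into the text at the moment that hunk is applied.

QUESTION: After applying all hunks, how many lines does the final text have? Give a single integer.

Answer: 8

Derivation:
Hunk 1: at line 3 remove [ilzyy] add [owpbe,iuegd,puxwl] -> 9 lines: lnoj kduj zms bbt owpbe iuegd puxwl kvkvz kwuds
Hunk 2: at line 3 remove [bbt] add [cceug,xboi] -> 10 lines: lnoj kduj zms cceug xboi owpbe iuegd puxwl kvkvz kwuds
Hunk 3: at line 1 remove [zms,cceug,xboi] add [gxf] -> 8 lines: lnoj kduj gxf owpbe iuegd puxwl kvkvz kwuds
Hunk 4: at line 4 remove [iuegd] add [llb] -> 8 lines: lnoj kduj gxf owpbe llb puxwl kvkvz kwuds
Final line count: 8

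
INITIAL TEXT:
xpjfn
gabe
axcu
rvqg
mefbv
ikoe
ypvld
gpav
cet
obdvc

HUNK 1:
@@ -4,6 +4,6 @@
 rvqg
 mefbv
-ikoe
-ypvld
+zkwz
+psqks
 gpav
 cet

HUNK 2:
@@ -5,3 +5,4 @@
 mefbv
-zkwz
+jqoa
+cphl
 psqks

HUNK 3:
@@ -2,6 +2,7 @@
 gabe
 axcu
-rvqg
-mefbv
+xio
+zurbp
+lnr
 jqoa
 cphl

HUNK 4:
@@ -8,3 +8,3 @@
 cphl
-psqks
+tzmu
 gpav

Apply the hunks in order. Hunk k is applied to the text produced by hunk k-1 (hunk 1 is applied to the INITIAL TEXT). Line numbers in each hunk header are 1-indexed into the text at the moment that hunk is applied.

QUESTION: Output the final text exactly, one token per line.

Hunk 1: at line 4 remove [ikoe,ypvld] add [zkwz,psqks] -> 10 lines: xpjfn gabe axcu rvqg mefbv zkwz psqks gpav cet obdvc
Hunk 2: at line 5 remove [zkwz] add [jqoa,cphl] -> 11 lines: xpjfn gabe axcu rvqg mefbv jqoa cphl psqks gpav cet obdvc
Hunk 3: at line 2 remove [rvqg,mefbv] add [xio,zurbp,lnr] -> 12 lines: xpjfn gabe axcu xio zurbp lnr jqoa cphl psqks gpav cet obdvc
Hunk 4: at line 8 remove [psqks] add [tzmu] -> 12 lines: xpjfn gabe axcu xio zurbp lnr jqoa cphl tzmu gpav cet obdvc

Answer: xpjfn
gabe
axcu
xio
zurbp
lnr
jqoa
cphl
tzmu
gpav
cet
obdvc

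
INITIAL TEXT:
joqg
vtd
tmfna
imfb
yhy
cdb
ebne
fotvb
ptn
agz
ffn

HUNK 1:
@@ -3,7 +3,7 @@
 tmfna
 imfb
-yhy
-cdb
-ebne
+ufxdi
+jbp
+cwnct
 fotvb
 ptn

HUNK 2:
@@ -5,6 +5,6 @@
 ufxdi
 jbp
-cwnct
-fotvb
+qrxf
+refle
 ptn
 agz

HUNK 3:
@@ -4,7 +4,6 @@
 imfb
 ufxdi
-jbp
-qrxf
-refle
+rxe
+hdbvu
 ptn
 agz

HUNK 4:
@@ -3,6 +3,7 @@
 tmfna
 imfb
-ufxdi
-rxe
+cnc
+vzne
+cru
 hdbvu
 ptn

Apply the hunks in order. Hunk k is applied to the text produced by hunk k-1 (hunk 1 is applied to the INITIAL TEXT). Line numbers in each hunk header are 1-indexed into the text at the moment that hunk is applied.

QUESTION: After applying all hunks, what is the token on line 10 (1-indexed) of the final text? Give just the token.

Answer: agz

Derivation:
Hunk 1: at line 3 remove [yhy,cdb,ebne] add [ufxdi,jbp,cwnct] -> 11 lines: joqg vtd tmfna imfb ufxdi jbp cwnct fotvb ptn agz ffn
Hunk 2: at line 5 remove [cwnct,fotvb] add [qrxf,refle] -> 11 lines: joqg vtd tmfna imfb ufxdi jbp qrxf refle ptn agz ffn
Hunk 3: at line 4 remove [jbp,qrxf,refle] add [rxe,hdbvu] -> 10 lines: joqg vtd tmfna imfb ufxdi rxe hdbvu ptn agz ffn
Hunk 4: at line 3 remove [ufxdi,rxe] add [cnc,vzne,cru] -> 11 lines: joqg vtd tmfna imfb cnc vzne cru hdbvu ptn agz ffn
Final line 10: agz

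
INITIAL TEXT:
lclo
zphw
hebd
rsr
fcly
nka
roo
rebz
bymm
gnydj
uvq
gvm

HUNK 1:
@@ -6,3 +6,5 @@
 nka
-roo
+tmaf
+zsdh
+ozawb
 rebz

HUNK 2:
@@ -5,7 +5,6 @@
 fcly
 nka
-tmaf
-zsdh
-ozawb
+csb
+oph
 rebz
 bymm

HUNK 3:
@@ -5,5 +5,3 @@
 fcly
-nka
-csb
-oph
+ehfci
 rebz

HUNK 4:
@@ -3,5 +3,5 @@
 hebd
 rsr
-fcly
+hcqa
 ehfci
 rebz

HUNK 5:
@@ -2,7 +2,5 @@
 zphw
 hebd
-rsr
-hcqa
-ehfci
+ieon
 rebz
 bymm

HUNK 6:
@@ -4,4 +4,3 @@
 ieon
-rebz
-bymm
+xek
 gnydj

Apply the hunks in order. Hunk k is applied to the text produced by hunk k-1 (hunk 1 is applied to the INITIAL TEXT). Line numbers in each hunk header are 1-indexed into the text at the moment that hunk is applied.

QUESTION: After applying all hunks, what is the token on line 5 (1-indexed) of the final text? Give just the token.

Answer: xek

Derivation:
Hunk 1: at line 6 remove [roo] add [tmaf,zsdh,ozawb] -> 14 lines: lclo zphw hebd rsr fcly nka tmaf zsdh ozawb rebz bymm gnydj uvq gvm
Hunk 2: at line 5 remove [tmaf,zsdh,ozawb] add [csb,oph] -> 13 lines: lclo zphw hebd rsr fcly nka csb oph rebz bymm gnydj uvq gvm
Hunk 3: at line 5 remove [nka,csb,oph] add [ehfci] -> 11 lines: lclo zphw hebd rsr fcly ehfci rebz bymm gnydj uvq gvm
Hunk 4: at line 3 remove [fcly] add [hcqa] -> 11 lines: lclo zphw hebd rsr hcqa ehfci rebz bymm gnydj uvq gvm
Hunk 5: at line 2 remove [rsr,hcqa,ehfci] add [ieon] -> 9 lines: lclo zphw hebd ieon rebz bymm gnydj uvq gvm
Hunk 6: at line 4 remove [rebz,bymm] add [xek] -> 8 lines: lclo zphw hebd ieon xek gnydj uvq gvm
Final line 5: xek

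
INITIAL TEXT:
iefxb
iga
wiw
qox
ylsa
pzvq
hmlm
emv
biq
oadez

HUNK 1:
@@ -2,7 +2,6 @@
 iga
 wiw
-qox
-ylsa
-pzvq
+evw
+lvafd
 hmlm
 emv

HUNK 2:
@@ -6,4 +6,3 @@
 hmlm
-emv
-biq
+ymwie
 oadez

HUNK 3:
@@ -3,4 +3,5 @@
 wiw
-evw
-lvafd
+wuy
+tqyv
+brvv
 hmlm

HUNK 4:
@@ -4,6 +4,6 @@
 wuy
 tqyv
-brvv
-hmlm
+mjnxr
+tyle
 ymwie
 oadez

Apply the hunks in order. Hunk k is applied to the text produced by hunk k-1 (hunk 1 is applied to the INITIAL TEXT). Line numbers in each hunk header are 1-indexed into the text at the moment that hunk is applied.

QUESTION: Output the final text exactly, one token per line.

Answer: iefxb
iga
wiw
wuy
tqyv
mjnxr
tyle
ymwie
oadez

Derivation:
Hunk 1: at line 2 remove [qox,ylsa,pzvq] add [evw,lvafd] -> 9 lines: iefxb iga wiw evw lvafd hmlm emv biq oadez
Hunk 2: at line 6 remove [emv,biq] add [ymwie] -> 8 lines: iefxb iga wiw evw lvafd hmlm ymwie oadez
Hunk 3: at line 3 remove [evw,lvafd] add [wuy,tqyv,brvv] -> 9 lines: iefxb iga wiw wuy tqyv brvv hmlm ymwie oadez
Hunk 4: at line 4 remove [brvv,hmlm] add [mjnxr,tyle] -> 9 lines: iefxb iga wiw wuy tqyv mjnxr tyle ymwie oadez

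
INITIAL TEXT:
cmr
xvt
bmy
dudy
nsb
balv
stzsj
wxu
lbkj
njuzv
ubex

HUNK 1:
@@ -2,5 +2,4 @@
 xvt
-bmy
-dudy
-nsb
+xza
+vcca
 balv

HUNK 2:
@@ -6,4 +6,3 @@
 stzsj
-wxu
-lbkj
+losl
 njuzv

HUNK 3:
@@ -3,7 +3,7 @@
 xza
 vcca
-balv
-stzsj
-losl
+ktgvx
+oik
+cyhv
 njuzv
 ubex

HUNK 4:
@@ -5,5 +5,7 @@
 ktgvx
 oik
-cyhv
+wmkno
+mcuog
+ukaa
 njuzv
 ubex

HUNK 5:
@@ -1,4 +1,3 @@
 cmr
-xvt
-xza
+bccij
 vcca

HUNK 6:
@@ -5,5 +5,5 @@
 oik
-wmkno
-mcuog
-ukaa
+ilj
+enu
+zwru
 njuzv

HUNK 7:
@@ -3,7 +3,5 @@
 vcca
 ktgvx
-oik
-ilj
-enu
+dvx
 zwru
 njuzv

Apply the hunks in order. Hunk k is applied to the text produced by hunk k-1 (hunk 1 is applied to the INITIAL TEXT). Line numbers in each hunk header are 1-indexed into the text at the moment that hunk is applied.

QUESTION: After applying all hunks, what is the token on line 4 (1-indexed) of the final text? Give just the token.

Answer: ktgvx

Derivation:
Hunk 1: at line 2 remove [bmy,dudy,nsb] add [xza,vcca] -> 10 lines: cmr xvt xza vcca balv stzsj wxu lbkj njuzv ubex
Hunk 2: at line 6 remove [wxu,lbkj] add [losl] -> 9 lines: cmr xvt xza vcca balv stzsj losl njuzv ubex
Hunk 3: at line 3 remove [balv,stzsj,losl] add [ktgvx,oik,cyhv] -> 9 lines: cmr xvt xza vcca ktgvx oik cyhv njuzv ubex
Hunk 4: at line 5 remove [cyhv] add [wmkno,mcuog,ukaa] -> 11 lines: cmr xvt xza vcca ktgvx oik wmkno mcuog ukaa njuzv ubex
Hunk 5: at line 1 remove [xvt,xza] add [bccij] -> 10 lines: cmr bccij vcca ktgvx oik wmkno mcuog ukaa njuzv ubex
Hunk 6: at line 5 remove [wmkno,mcuog,ukaa] add [ilj,enu,zwru] -> 10 lines: cmr bccij vcca ktgvx oik ilj enu zwru njuzv ubex
Hunk 7: at line 3 remove [oik,ilj,enu] add [dvx] -> 8 lines: cmr bccij vcca ktgvx dvx zwru njuzv ubex
Final line 4: ktgvx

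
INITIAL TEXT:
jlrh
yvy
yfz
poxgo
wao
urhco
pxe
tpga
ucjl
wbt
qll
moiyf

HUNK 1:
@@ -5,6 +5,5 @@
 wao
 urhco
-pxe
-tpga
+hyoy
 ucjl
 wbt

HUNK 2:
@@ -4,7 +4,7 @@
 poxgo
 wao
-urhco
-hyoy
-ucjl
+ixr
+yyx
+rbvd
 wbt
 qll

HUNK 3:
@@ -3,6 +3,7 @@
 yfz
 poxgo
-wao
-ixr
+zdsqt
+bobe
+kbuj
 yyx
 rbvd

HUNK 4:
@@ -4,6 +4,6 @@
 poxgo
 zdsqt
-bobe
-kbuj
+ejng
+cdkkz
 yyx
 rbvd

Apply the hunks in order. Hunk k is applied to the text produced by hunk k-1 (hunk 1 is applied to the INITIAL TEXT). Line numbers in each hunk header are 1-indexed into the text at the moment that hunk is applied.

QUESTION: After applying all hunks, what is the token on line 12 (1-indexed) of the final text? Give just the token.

Answer: moiyf

Derivation:
Hunk 1: at line 5 remove [pxe,tpga] add [hyoy] -> 11 lines: jlrh yvy yfz poxgo wao urhco hyoy ucjl wbt qll moiyf
Hunk 2: at line 4 remove [urhco,hyoy,ucjl] add [ixr,yyx,rbvd] -> 11 lines: jlrh yvy yfz poxgo wao ixr yyx rbvd wbt qll moiyf
Hunk 3: at line 3 remove [wao,ixr] add [zdsqt,bobe,kbuj] -> 12 lines: jlrh yvy yfz poxgo zdsqt bobe kbuj yyx rbvd wbt qll moiyf
Hunk 4: at line 4 remove [bobe,kbuj] add [ejng,cdkkz] -> 12 lines: jlrh yvy yfz poxgo zdsqt ejng cdkkz yyx rbvd wbt qll moiyf
Final line 12: moiyf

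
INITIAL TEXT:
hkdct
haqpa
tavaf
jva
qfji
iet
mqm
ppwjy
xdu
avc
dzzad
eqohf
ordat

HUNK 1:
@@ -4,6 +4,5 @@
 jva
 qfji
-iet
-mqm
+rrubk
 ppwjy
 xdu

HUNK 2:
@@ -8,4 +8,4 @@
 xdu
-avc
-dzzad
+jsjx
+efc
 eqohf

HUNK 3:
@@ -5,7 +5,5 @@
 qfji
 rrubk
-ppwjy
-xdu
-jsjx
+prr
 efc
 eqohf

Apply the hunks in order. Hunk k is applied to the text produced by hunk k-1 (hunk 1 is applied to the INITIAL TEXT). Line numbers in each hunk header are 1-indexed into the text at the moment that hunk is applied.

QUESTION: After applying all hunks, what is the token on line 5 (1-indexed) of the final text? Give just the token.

Hunk 1: at line 4 remove [iet,mqm] add [rrubk] -> 12 lines: hkdct haqpa tavaf jva qfji rrubk ppwjy xdu avc dzzad eqohf ordat
Hunk 2: at line 8 remove [avc,dzzad] add [jsjx,efc] -> 12 lines: hkdct haqpa tavaf jva qfji rrubk ppwjy xdu jsjx efc eqohf ordat
Hunk 3: at line 5 remove [ppwjy,xdu,jsjx] add [prr] -> 10 lines: hkdct haqpa tavaf jva qfji rrubk prr efc eqohf ordat
Final line 5: qfji

Answer: qfji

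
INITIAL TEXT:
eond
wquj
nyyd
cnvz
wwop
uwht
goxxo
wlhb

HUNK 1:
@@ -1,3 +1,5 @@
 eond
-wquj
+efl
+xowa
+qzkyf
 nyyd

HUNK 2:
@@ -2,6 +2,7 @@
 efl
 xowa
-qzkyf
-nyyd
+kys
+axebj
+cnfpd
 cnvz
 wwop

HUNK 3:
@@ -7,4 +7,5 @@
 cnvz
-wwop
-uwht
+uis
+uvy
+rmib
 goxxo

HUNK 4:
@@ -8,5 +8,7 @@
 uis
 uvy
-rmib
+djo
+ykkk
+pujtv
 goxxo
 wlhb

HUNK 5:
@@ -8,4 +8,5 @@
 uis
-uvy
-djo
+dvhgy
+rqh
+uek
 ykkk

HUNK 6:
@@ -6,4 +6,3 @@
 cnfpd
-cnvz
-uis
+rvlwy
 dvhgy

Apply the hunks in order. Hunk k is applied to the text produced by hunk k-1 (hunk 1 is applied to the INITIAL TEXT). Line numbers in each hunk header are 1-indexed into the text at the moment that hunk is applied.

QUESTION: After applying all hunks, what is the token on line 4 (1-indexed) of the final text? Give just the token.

Answer: kys

Derivation:
Hunk 1: at line 1 remove [wquj] add [efl,xowa,qzkyf] -> 10 lines: eond efl xowa qzkyf nyyd cnvz wwop uwht goxxo wlhb
Hunk 2: at line 2 remove [qzkyf,nyyd] add [kys,axebj,cnfpd] -> 11 lines: eond efl xowa kys axebj cnfpd cnvz wwop uwht goxxo wlhb
Hunk 3: at line 7 remove [wwop,uwht] add [uis,uvy,rmib] -> 12 lines: eond efl xowa kys axebj cnfpd cnvz uis uvy rmib goxxo wlhb
Hunk 4: at line 8 remove [rmib] add [djo,ykkk,pujtv] -> 14 lines: eond efl xowa kys axebj cnfpd cnvz uis uvy djo ykkk pujtv goxxo wlhb
Hunk 5: at line 8 remove [uvy,djo] add [dvhgy,rqh,uek] -> 15 lines: eond efl xowa kys axebj cnfpd cnvz uis dvhgy rqh uek ykkk pujtv goxxo wlhb
Hunk 6: at line 6 remove [cnvz,uis] add [rvlwy] -> 14 lines: eond efl xowa kys axebj cnfpd rvlwy dvhgy rqh uek ykkk pujtv goxxo wlhb
Final line 4: kys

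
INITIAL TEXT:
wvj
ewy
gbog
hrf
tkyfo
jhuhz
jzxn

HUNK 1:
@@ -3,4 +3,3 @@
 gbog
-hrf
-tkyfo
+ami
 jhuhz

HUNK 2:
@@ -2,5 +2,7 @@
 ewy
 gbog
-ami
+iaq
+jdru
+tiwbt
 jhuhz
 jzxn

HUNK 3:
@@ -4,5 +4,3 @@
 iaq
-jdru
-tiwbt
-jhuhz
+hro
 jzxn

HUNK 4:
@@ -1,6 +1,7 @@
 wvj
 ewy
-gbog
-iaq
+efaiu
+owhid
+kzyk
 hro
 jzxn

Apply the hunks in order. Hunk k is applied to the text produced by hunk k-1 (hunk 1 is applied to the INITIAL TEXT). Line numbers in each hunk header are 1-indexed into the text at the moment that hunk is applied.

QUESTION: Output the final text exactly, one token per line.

Hunk 1: at line 3 remove [hrf,tkyfo] add [ami] -> 6 lines: wvj ewy gbog ami jhuhz jzxn
Hunk 2: at line 2 remove [ami] add [iaq,jdru,tiwbt] -> 8 lines: wvj ewy gbog iaq jdru tiwbt jhuhz jzxn
Hunk 3: at line 4 remove [jdru,tiwbt,jhuhz] add [hro] -> 6 lines: wvj ewy gbog iaq hro jzxn
Hunk 4: at line 1 remove [gbog,iaq] add [efaiu,owhid,kzyk] -> 7 lines: wvj ewy efaiu owhid kzyk hro jzxn

Answer: wvj
ewy
efaiu
owhid
kzyk
hro
jzxn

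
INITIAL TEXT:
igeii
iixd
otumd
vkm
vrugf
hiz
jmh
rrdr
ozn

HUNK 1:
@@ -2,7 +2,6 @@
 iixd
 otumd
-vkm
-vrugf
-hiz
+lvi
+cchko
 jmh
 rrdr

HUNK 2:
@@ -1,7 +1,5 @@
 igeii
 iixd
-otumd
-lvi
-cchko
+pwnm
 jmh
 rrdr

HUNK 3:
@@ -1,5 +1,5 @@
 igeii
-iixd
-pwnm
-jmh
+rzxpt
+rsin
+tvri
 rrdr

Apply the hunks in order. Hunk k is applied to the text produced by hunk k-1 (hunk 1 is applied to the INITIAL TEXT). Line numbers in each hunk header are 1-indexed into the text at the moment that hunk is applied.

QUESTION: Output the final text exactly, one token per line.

Answer: igeii
rzxpt
rsin
tvri
rrdr
ozn

Derivation:
Hunk 1: at line 2 remove [vkm,vrugf,hiz] add [lvi,cchko] -> 8 lines: igeii iixd otumd lvi cchko jmh rrdr ozn
Hunk 2: at line 1 remove [otumd,lvi,cchko] add [pwnm] -> 6 lines: igeii iixd pwnm jmh rrdr ozn
Hunk 3: at line 1 remove [iixd,pwnm,jmh] add [rzxpt,rsin,tvri] -> 6 lines: igeii rzxpt rsin tvri rrdr ozn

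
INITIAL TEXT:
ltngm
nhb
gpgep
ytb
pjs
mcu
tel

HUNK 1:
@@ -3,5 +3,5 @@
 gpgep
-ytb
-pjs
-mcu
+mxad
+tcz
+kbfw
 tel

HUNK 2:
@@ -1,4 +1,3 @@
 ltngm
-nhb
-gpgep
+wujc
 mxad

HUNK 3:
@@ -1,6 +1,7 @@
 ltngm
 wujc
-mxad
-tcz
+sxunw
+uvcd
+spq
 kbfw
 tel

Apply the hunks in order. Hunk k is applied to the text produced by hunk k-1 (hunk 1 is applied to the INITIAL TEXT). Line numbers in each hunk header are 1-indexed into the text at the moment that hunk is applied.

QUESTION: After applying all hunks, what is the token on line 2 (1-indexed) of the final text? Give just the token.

Hunk 1: at line 3 remove [ytb,pjs,mcu] add [mxad,tcz,kbfw] -> 7 lines: ltngm nhb gpgep mxad tcz kbfw tel
Hunk 2: at line 1 remove [nhb,gpgep] add [wujc] -> 6 lines: ltngm wujc mxad tcz kbfw tel
Hunk 3: at line 1 remove [mxad,tcz] add [sxunw,uvcd,spq] -> 7 lines: ltngm wujc sxunw uvcd spq kbfw tel
Final line 2: wujc

Answer: wujc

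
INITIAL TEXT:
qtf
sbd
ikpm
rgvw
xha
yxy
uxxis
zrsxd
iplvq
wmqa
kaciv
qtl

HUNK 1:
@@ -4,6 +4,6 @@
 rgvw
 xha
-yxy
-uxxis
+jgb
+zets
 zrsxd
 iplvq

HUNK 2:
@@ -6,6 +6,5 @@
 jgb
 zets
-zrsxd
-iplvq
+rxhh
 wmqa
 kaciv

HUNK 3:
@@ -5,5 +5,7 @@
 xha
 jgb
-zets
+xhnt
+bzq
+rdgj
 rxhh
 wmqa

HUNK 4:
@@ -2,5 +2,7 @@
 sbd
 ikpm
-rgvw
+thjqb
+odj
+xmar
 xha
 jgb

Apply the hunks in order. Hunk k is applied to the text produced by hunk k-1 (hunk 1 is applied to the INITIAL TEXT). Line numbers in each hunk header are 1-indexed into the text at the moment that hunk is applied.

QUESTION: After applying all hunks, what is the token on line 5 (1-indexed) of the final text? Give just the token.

Answer: odj

Derivation:
Hunk 1: at line 4 remove [yxy,uxxis] add [jgb,zets] -> 12 lines: qtf sbd ikpm rgvw xha jgb zets zrsxd iplvq wmqa kaciv qtl
Hunk 2: at line 6 remove [zrsxd,iplvq] add [rxhh] -> 11 lines: qtf sbd ikpm rgvw xha jgb zets rxhh wmqa kaciv qtl
Hunk 3: at line 5 remove [zets] add [xhnt,bzq,rdgj] -> 13 lines: qtf sbd ikpm rgvw xha jgb xhnt bzq rdgj rxhh wmqa kaciv qtl
Hunk 4: at line 2 remove [rgvw] add [thjqb,odj,xmar] -> 15 lines: qtf sbd ikpm thjqb odj xmar xha jgb xhnt bzq rdgj rxhh wmqa kaciv qtl
Final line 5: odj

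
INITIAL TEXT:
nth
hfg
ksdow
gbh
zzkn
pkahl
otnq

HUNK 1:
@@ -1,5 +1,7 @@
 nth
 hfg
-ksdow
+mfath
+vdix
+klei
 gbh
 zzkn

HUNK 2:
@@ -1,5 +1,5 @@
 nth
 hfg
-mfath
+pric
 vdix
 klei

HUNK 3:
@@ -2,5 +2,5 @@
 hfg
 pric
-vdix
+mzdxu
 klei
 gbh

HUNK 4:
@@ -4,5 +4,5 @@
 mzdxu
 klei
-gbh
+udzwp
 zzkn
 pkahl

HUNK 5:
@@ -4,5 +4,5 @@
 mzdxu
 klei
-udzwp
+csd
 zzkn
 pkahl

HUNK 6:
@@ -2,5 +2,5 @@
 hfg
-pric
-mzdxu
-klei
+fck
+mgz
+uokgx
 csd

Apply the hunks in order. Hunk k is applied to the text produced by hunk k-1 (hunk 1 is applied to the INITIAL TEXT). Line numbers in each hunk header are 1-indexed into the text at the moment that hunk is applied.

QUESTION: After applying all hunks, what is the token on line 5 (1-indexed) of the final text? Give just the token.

Answer: uokgx

Derivation:
Hunk 1: at line 1 remove [ksdow] add [mfath,vdix,klei] -> 9 lines: nth hfg mfath vdix klei gbh zzkn pkahl otnq
Hunk 2: at line 1 remove [mfath] add [pric] -> 9 lines: nth hfg pric vdix klei gbh zzkn pkahl otnq
Hunk 3: at line 2 remove [vdix] add [mzdxu] -> 9 lines: nth hfg pric mzdxu klei gbh zzkn pkahl otnq
Hunk 4: at line 4 remove [gbh] add [udzwp] -> 9 lines: nth hfg pric mzdxu klei udzwp zzkn pkahl otnq
Hunk 5: at line 4 remove [udzwp] add [csd] -> 9 lines: nth hfg pric mzdxu klei csd zzkn pkahl otnq
Hunk 6: at line 2 remove [pric,mzdxu,klei] add [fck,mgz,uokgx] -> 9 lines: nth hfg fck mgz uokgx csd zzkn pkahl otnq
Final line 5: uokgx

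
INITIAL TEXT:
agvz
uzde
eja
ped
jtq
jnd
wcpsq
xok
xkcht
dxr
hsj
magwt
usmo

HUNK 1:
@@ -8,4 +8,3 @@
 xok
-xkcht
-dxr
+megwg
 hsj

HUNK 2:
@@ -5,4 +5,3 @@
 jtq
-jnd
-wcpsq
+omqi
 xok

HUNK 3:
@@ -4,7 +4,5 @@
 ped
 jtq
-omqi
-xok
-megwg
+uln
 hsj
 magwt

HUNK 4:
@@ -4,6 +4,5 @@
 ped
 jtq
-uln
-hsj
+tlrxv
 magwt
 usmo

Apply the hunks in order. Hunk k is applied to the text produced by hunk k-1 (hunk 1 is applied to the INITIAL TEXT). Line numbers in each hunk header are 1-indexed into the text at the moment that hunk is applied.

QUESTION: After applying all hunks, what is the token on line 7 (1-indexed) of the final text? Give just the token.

Answer: magwt

Derivation:
Hunk 1: at line 8 remove [xkcht,dxr] add [megwg] -> 12 lines: agvz uzde eja ped jtq jnd wcpsq xok megwg hsj magwt usmo
Hunk 2: at line 5 remove [jnd,wcpsq] add [omqi] -> 11 lines: agvz uzde eja ped jtq omqi xok megwg hsj magwt usmo
Hunk 3: at line 4 remove [omqi,xok,megwg] add [uln] -> 9 lines: agvz uzde eja ped jtq uln hsj magwt usmo
Hunk 4: at line 4 remove [uln,hsj] add [tlrxv] -> 8 lines: agvz uzde eja ped jtq tlrxv magwt usmo
Final line 7: magwt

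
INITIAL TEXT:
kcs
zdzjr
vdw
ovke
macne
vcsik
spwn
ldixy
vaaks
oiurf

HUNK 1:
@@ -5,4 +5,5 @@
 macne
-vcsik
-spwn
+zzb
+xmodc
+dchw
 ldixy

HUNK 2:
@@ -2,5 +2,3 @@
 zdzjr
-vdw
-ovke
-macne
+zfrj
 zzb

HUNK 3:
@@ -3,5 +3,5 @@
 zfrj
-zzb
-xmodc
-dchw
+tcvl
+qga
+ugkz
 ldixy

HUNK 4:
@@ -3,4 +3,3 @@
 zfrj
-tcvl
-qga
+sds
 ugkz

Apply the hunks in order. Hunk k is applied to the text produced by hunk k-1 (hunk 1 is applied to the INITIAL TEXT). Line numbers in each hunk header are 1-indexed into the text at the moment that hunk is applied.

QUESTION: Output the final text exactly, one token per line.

Hunk 1: at line 5 remove [vcsik,spwn] add [zzb,xmodc,dchw] -> 11 lines: kcs zdzjr vdw ovke macne zzb xmodc dchw ldixy vaaks oiurf
Hunk 2: at line 2 remove [vdw,ovke,macne] add [zfrj] -> 9 lines: kcs zdzjr zfrj zzb xmodc dchw ldixy vaaks oiurf
Hunk 3: at line 3 remove [zzb,xmodc,dchw] add [tcvl,qga,ugkz] -> 9 lines: kcs zdzjr zfrj tcvl qga ugkz ldixy vaaks oiurf
Hunk 4: at line 3 remove [tcvl,qga] add [sds] -> 8 lines: kcs zdzjr zfrj sds ugkz ldixy vaaks oiurf

Answer: kcs
zdzjr
zfrj
sds
ugkz
ldixy
vaaks
oiurf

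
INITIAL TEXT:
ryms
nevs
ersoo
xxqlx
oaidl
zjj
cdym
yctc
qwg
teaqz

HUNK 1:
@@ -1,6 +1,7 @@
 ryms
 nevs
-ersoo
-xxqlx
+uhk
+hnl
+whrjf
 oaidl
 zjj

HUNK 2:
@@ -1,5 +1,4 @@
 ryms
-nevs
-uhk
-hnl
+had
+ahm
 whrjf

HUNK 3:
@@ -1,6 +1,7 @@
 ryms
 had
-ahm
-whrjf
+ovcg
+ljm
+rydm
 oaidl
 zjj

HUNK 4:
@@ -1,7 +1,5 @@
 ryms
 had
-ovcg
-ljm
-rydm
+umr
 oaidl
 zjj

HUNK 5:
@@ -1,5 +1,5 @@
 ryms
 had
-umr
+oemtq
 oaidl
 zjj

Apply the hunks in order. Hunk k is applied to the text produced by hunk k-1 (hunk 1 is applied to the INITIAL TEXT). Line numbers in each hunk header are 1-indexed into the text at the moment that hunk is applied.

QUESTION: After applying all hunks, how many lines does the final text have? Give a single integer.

Hunk 1: at line 1 remove [ersoo,xxqlx] add [uhk,hnl,whrjf] -> 11 lines: ryms nevs uhk hnl whrjf oaidl zjj cdym yctc qwg teaqz
Hunk 2: at line 1 remove [nevs,uhk,hnl] add [had,ahm] -> 10 lines: ryms had ahm whrjf oaidl zjj cdym yctc qwg teaqz
Hunk 3: at line 1 remove [ahm,whrjf] add [ovcg,ljm,rydm] -> 11 lines: ryms had ovcg ljm rydm oaidl zjj cdym yctc qwg teaqz
Hunk 4: at line 1 remove [ovcg,ljm,rydm] add [umr] -> 9 lines: ryms had umr oaidl zjj cdym yctc qwg teaqz
Hunk 5: at line 1 remove [umr] add [oemtq] -> 9 lines: ryms had oemtq oaidl zjj cdym yctc qwg teaqz
Final line count: 9

Answer: 9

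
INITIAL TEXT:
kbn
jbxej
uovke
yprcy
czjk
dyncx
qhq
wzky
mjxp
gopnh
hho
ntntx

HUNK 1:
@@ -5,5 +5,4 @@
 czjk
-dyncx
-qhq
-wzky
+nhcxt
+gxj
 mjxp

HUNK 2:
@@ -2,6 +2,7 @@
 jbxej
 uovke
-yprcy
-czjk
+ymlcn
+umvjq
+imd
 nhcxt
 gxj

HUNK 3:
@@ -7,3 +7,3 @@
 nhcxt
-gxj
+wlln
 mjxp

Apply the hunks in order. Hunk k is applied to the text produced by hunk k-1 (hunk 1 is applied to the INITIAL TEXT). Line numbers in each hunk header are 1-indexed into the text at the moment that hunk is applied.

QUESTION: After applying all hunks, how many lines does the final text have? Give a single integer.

Answer: 12

Derivation:
Hunk 1: at line 5 remove [dyncx,qhq,wzky] add [nhcxt,gxj] -> 11 lines: kbn jbxej uovke yprcy czjk nhcxt gxj mjxp gopnh hho ntntx
Hunk 2: at line 2 remove [yprcy,czjk] add [ymlcn,umvjq,imd] -> 12 lines: kbn jbxej uovke ymlcn umvjq imd nhcxt gxj mjxp gopnh hho ntntx
Hunk 3: at line 7 remove [gxj] add [wlln] -> 12 lines: kbn jbxej uovke ymlcn umvjq imd nhcxt wlln mjxp gopnh hho ntntx
Final line count: 12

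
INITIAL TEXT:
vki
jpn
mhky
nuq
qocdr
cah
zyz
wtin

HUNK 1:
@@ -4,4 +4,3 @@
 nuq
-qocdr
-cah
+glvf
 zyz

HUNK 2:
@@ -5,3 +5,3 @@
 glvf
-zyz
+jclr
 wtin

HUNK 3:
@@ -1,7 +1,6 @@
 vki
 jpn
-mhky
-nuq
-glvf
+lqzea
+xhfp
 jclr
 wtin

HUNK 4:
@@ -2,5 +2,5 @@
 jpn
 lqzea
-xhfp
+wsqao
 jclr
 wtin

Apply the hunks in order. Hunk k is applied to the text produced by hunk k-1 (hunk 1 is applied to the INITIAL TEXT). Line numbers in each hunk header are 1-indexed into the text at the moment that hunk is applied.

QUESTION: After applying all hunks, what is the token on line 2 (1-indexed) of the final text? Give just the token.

Hunk 1: at line 4 remove [qocdr,cah] add [glvf] -> 7 lines: vki jpn mhky nuq glvf zyz wtin
Hunk 2: at line 5 remove [zyz] add [jclr] -> 7 lines: vki jpn mhky nuq glvf jclr wtin
Hunk 3: at line 1 remove [mhky,nuq,glvf] add [lqzea,xhfp] -> 6 lines: vki jpn lqzea xhfp jclr wtin
Hunk 4: at line 2 remove [xhfp] add [wsqao] -> 6 lines: vki jpn lqzea wsqao jclr wtin
Final line 2: jpn

Answer: jpn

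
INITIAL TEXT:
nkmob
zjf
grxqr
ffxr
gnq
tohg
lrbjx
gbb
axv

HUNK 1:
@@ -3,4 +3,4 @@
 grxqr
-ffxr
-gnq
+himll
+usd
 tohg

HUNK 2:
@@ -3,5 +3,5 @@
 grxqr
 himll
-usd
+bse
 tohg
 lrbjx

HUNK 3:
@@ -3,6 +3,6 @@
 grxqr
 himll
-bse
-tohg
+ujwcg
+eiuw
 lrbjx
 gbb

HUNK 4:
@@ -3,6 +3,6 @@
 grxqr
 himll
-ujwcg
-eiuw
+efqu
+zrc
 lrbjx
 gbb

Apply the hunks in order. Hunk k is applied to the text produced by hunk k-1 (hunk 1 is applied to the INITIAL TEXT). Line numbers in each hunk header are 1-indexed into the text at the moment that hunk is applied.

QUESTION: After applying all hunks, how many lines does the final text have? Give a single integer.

Hunk 1: at line 3 remove [ffxr,gnq] add [himll,usd] -> 9 lines: nkmob zjf grxqr himll usd tohg lrbjx gbb axv
Hunk 2: at line 3 remove [usd] add [bse] -> 9 lines: nkmob zjf grxqr himll bse tohg lrbjx gbb axv
Hunk 3: at line 3 remove [bse,tohg] add [ujwcg,eiuw] -> 9 lines: nkmob zjf grxqr himll ujwcg eiuw lrbjx gbb axv
Hunk 4: at line 3 remove [ujwcg,eiuw] add [efqu,zrc] -> 9 lines: nkmob zjf grxqr himll efqu zrc lrbjx gbb axv
Final line count: 9

Answer: 9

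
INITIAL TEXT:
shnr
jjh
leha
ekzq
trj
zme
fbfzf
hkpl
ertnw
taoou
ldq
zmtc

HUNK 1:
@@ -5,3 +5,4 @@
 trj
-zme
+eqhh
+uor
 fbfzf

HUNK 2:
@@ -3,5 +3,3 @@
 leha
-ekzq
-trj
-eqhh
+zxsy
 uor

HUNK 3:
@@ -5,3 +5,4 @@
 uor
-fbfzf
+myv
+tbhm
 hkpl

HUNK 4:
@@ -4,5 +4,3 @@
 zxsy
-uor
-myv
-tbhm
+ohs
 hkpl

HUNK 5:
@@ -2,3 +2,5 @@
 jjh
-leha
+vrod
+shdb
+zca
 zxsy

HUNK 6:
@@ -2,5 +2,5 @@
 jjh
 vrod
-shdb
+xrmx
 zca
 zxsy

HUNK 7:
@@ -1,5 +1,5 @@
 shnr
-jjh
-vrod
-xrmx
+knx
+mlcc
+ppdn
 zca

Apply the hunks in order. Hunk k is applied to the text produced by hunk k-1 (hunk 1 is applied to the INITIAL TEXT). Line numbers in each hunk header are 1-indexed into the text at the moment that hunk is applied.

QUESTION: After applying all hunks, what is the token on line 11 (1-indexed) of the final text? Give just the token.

Hunk 1: at line 5 remove [zme] add [eqhh,uor] -> 13 lines: shnr jjh leha ekzq trj eqhh uor fbfzf hkpl ertnw taoou ldq zmtc
Hunk 2: at line 3 remove [ekzq,trj,eqhh] add [zxsy] -> 11 lines: shnr jjh leha zxsy uor fbfzf hkpl ertnw taoou ldq zmtc
Hunk 3: at line 5 remove [fbfzf] add [myv,tbhm] -> 12 lines: shnr jjh leha zxsy uor myv tbhm hkpl ertnw taoou ldq zmtc
Hunk 4: at line 4 remove [uor,myv,tbhm] add [ohs] -> 10 lines: shnr jjh leha zxsy ohs hkpl ertnw taoou ldq zmtc
Hunk 5: at line 2 remove [leha] add [vrod,shdb,zca] -> 12 lines: shnr jjh vrod shdb zca zxsy ohs hkpl ertnw taoou ldq zmtc
Hunk 6: at line 2 remove [shdb] add [xrmx] -> 12 lines: shnr jjh vrod xrmx zca zxsy ohs hkpl ertnw taoou ldq zmtc
Hunk 7: at line 1 remove [jjh,vrod,xrmx] add [knx,mlcc,ppdn] -> 12 lines: shnr knx mlcc ppdn zca zxsy ohs hkpl ertnw taoou ldq zmtc
Final line 11: ldq

Answer: ldq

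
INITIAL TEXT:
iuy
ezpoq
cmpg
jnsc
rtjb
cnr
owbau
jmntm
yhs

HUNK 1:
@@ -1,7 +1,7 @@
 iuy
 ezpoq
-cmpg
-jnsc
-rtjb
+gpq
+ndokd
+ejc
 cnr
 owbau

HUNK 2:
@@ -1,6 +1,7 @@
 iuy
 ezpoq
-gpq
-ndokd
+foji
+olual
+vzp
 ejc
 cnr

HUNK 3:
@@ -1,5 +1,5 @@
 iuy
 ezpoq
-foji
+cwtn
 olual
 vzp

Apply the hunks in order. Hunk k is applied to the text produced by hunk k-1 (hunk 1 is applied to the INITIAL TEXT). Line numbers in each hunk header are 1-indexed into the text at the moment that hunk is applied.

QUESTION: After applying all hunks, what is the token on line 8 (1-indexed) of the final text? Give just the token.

Hunk 1: at line 1 remove [cmpg,jnsc,rtjb] add [gpq,ndokd,ejc] -> 9 lines: iuy ezpoq gpq ndokd ejc cnr owbau jmntm yhs
Hunk 2: at line 1 remove [gpq,ndokd] add [foji,olual,vzp] -> 10 lines: iuy ezpoq foji olual vzp ejc cnr owbau jmntm yhs
Hunk 3: at line 1 remove [foji] add [cwtn] -> 10 lines: iuy ezpoq cwtn olual vzp ejc cnr owbau jmntm yhs
Final line 8: owbau

Answer: owbau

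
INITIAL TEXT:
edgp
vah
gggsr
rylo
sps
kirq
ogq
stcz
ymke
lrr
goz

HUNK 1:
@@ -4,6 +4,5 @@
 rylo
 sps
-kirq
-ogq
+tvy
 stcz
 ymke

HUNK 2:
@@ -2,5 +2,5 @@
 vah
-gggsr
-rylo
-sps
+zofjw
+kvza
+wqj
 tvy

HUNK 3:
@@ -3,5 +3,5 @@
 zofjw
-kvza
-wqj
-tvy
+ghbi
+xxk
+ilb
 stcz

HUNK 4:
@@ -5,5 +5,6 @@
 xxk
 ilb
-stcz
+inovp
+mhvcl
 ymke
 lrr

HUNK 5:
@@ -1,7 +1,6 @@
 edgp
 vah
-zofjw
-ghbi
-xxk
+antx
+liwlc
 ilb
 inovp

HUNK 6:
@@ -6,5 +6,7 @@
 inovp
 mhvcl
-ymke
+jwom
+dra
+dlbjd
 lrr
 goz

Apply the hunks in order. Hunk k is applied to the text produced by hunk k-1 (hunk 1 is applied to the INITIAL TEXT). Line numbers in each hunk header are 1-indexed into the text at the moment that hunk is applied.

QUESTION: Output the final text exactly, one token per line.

Answer: edgp
vah
antx
liwlc
ilb
inovp
mhvcl
jwom
dra
dlbjd
lrr
goz

Derivation:
Hunk 1: at line 4 remove [kirq,ogq] add [tvy] -> 10 lines: edgp vah gggsr rylo sps tvy stcz ymke lrr goz
Hunk 2: at line 2 remove [gggsr,rylo,sps] add [zofjw,kvza,wqj] -> 10 lines: edgp vah zofjw kvza wqj tvy stcz ymke lrr goz
Hunk 3: at line 3 remove [kvza,wqj,tvy] add [ghbi,xxk,ilb] -> 10 lines: edgp vah zofjw ghbi xxk ilb stcz ymke lrr goz
Hunk 4: at line 5 remove [stcz] add [inovp,mhvcl] -> 11 lines: edgp vah zofjw ghbi xxk ilb inovp mhvcl ymke lrr goz
Hunk 5: at line 1 remove [zofjw,ghbi,xxk] add [antx,liwlc] -> 10 lines: edgp vah antx liwlc ilb inovp mhvcl ymke lrr goz
Hunk 6: at line 6 remove [ymke] add [jwom,dra,dlbjd] -> 12 lines: edgp vah antx liwlc ilb inovp mhvcl jwom dra dlbjd lrr goz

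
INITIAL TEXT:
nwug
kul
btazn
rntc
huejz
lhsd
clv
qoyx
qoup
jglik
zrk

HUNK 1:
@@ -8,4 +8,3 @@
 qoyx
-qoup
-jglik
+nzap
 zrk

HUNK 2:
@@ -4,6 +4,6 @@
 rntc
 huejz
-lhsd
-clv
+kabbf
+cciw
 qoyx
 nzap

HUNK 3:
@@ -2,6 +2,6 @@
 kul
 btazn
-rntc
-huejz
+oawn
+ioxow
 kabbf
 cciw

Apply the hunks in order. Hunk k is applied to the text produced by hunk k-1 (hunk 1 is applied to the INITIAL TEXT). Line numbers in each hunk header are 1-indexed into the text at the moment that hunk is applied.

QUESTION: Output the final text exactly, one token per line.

Hunk 1: at line 8 remove [qoup,jglik] add [nzap] -> 10 lines: nwug kul btazn rntc huejz lhsd clv qoyx nzap zrk
Hunk 2: at line 4 remove [lhsd,clv] add [kabbf,cciw] -> 10 lines: nwug kul btazn rntc huejz kabbf cciw qoyx nzap zrk
Hunk 3: at line 2 remove [rntc,huejz] add [oawn,ioxow] -> 10 lines: nwug kul btazn oawn ioxow kabbf cciw qoyx nzap zrk

Answer: nwug
kul
btazn
oawn
ioxow
kabbf
cciw
qoyx
nzap
zrk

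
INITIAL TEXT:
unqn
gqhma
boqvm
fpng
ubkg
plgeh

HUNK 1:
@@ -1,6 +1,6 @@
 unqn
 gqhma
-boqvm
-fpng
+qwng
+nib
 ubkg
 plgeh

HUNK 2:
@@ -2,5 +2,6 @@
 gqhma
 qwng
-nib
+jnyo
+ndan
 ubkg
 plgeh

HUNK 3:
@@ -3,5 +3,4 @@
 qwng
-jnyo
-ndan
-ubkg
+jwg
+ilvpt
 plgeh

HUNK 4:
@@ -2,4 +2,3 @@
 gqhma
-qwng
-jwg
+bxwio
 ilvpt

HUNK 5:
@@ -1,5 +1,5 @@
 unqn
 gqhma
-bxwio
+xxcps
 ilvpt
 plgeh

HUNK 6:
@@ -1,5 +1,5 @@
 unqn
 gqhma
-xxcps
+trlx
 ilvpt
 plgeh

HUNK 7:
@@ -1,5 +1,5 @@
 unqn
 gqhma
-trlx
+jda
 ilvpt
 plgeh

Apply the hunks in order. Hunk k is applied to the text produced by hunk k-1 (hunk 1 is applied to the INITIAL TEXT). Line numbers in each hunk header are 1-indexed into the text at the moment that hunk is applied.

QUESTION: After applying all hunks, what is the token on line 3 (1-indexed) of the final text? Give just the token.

Answer: jda

Derivation:
Hunk 1: at line 1 remove [boqvm,fpng] add [qwng,nib] -> 6 lines: unqn gqhma qwng nib ubkg plgeh
Hunk 2: at line 2 remove [nib] add [jnyo,ndan] -> 7 lines: unqn gqhma qwng jnyo ndan ubkg plgeh
Hunk 3: at line 3 remove [jnyo,ndan,ubkg] add [jwg,ilvpt] -> 6 lines: unqn gqhma qwng jwg ilvpt plgeh
Hunk 4: at line 2 remove [qwng,jwg] add [bxwio] -> 5 lines: unqn gqhma bxwio ilvpt plgeh
Hunk 5: at line 1 remove [bxwio] add [xxcps] -> 5 lines: unqn gqhma xxcps ilvpt plgeh
Hunk 6: at line 1 remove [xxcps] add [trlx] -> 5 lines: unqn gqhma trlx ilvpt plgeh
Hunk 7: at line 1 remove [trlx] add [jda] -> 5 lines: unqn gqhma jda ilvpt plgeh
Final line 3: jda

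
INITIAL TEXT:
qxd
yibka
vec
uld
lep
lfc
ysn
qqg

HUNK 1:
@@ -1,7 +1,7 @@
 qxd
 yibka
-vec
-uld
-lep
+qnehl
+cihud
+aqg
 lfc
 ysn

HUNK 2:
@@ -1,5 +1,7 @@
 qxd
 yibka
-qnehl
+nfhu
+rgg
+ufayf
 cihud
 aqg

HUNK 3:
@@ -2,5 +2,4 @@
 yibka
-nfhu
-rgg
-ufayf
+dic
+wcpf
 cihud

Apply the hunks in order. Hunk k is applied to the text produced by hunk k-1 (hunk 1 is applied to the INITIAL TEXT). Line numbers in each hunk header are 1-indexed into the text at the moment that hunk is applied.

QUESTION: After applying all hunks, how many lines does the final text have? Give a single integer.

Answer: 9

Derivation:
Hunk 1: at line 1 remove [vec,uld,lep] add [qnehl,cihud,aqg] -> 8 lines: qxd yibka qnehl cihud aqg lfc ysn qqg
Hunk 2: at line 1 remove [qnehl] add [nfhu,rgg,ufayf] -> 10 lines: qxd yibka nfhu rgg ufayf cihud aqg lfc ysn qqg
Hunk 3: at line 2 remove [nfhu,rgg,ufayf] add [dic,wcpf] -> 9 lines: qxd yibka dic wcpf cihud aqg lfc ysn qqg
Final line count: 9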